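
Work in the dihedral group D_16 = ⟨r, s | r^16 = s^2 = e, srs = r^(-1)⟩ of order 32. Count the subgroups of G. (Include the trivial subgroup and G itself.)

36

|G| = 32, so by Lagrange every subgroup order divides 32. Divisors: 1, 2, 4, 8, 16, 32.
Subgroups by order — order 1: 1; order 2: 17; order 4: 9; order 8: 5; order 16: 3; order 32: 1.
Total: 1 + 17 + 9 + 5 + 3 + 1 = 36.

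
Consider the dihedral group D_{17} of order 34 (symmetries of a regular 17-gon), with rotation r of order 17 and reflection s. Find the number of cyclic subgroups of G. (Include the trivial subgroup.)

A cyclic subgroup of order d is generated by each of its φ(d) elements of order d, so the cyclic subgroups of order d number (#elements of order d)/φ(d).
Cyclic subgroups by order — order 1: 1; order 2: 17; order 17: 1.
Total: 19.

19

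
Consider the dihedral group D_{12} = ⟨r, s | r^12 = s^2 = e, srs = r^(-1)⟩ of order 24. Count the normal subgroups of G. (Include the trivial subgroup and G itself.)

G has 34 subgroups. Checking conjugation-invariance by order — order 1: 1/1 normal; order 2: 1/13 normal; order 3: 1/1 normal; order 4: 1/7 normal; order 6: 1/5 normal; order 8: 0/3 normal; order 12: 3/3 normal; order 24: 1/1 normal.
Total normal subgroups: 9.

9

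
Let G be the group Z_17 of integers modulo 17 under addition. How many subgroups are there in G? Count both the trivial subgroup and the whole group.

Subgroups of the cyclic group Z_17 correspond bijectively to divisors of 17.
Divisors of 17: 1, 17.
So Z_17 has 2 subgroups.

2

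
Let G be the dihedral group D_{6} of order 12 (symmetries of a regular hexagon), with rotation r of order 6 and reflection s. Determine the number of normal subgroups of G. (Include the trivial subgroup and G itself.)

7

G has 16 subgroups. Checking conjugation-invariance by order — order 1: 1/1 normal; order 2: 1/7 normal; order 3: 1/1 normal; order 4: 0/3 normal; order 6: 3/3 normal; order 12: 1/1 normal.
Total normal subgroups: 7.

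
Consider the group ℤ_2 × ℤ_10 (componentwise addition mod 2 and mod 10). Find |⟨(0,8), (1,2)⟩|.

10

|⟨(0,8)⟩| = 5 and |⟨(1,2)⟩| = 10, so |H| is a multiple of lcm(5, 10) = 10 and divides |G| = 20.
Closing under the operation: H = {(0,0), (0,2), (0,4), (0,6), (0,8), (1,0), (1,2), (1,4), (1,6), (1,8)}, so |H| = 10.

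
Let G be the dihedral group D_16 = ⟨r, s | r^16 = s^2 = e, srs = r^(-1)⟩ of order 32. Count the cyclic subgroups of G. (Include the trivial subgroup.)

21

Each element a generates a cyclic subgroup ⟨a⟩; distinct elements may generate the same one (a cyclic group of order d has φ(d) generators).
Cyclic subgroups by order — order 1: 1; order 2: 17; order 4: 1; order 8: 1; order 16: 1.
Total: 21.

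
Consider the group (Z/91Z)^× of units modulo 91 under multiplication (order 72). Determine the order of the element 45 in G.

12

Compute successive powers of 45 mod 91: 45, 23, 34, 74, 54, 64, 59, 16, …; 45^12 ≡ 1 (mod 91).
So |⟨45⟩| = 12.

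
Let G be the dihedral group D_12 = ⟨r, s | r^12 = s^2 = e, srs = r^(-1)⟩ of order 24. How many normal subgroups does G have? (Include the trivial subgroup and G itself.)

9

G has 34 subgroups. Checking conjugation-invariance by order — order 1: 1/1 normal; order 2: 1/13 normal; order 3: 1/1 normal; order 4: 1/7 normal; order 6: 1/5 normal; order 8: 0/3 normal; order 12: 3/3 normal; order 24: 1/1 normal.
Total normal subgroups: 9.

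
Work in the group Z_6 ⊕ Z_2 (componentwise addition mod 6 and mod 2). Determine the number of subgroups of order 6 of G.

|G| = 12 and 6 | 12, so subgroups of order 6 are possible by Lagrange.
The subgroups of order 6 are: {(0,0), (0,1), (2,0), (2,1), (4,0), (4,1)}; {(0,0), (1,0), (2,0), (3,0), (4,0), (5,0)}; {(0,0), (1,1), (2,0), (3,1), (4,0), (5,1)}.
So G has 3 subgroups of order 6.

3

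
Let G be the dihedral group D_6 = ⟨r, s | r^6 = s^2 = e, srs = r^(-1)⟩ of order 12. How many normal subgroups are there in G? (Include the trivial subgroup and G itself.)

G has 16 subgroups. Checking conjugation-invariance by order — order 1: 1/1 normal; order 2: 1/7 normal; order 3: 1/1 normal; order 4: 0/3 normal; order 6: 3/3 normal; order 12: 1/1 normal.
Total normal subgroups: 7.

7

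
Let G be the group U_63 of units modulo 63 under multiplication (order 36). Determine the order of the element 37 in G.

3

Compute successive powers of 37 mod 63: 37, 46, 1; 37^3 ≡ 1 (mod 63).
So |⟨37⟩| = 3.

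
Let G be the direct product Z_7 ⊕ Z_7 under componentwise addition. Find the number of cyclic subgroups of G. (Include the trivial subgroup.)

9

Each element a generates a cyclic subgroup ⟨a⟩; distinct elements may generate the same one (a cyclic group of order d has φ(d) generators).
Cyclic subgroups by order — order 1: 1; order 7: 8.
Total: 9.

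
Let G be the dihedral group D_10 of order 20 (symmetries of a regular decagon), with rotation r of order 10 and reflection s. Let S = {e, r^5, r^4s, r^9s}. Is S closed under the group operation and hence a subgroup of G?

Yes

|S| = 4 divides |G| = 20, consistent with Lagrange.
S contains the identity, every element's inverse is in S, and S is closed under ·: it is a subgroup.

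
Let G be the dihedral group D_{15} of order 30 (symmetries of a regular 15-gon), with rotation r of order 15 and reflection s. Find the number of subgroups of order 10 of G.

3

|G| = 30 and 10 | 30, so subgroups of order 10 are possible by Lagrange.
The subgroups of order 10 are: {e, r^3, r^6, r^9, r^12, rs, r^4s, r^7s, r^10s, r^13s}; {e, r^3, r^6, r^9, r^12, r^2s, r^5s, r^8s, r^11s, r^14s}; {e, r^3, r^6, r^9, r^12, s, r^3s, r^6s, r^9s, r^12s}.
So G has 3 subgroups of order 10.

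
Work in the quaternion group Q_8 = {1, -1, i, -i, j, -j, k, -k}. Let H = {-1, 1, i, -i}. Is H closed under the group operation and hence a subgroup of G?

|H| = 4 divides |G| = 8, consistent with Lagrange.
H contains the identity, every element's inverse is in H, and H is closed under ·: it is a subgroup.
In fact H = ⟨-i⟩.

Yes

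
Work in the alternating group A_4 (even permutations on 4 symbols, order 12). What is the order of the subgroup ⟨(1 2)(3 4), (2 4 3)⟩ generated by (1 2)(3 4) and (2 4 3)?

12

|⟨(1 2)(3 4)⟩| = 2 and |⟨(2 4 3)⟩| = 3, so |H| is a multiple of lcm(2, 3) = 6 and divides |G| = 12.
Closing {(1 2)(3 4), (2 4 3)} under the group operation gives all of G, so |H| = 12.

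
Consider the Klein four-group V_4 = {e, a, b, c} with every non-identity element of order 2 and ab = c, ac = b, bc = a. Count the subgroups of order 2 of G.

3

|G| = 4 and 2 | 4, so subgroups of order 2 are possible by Lagrange.
The subgroups of order 2 are: {e, a}; {e, b}; {e, c}.
So G has 3 subgroups of order 2.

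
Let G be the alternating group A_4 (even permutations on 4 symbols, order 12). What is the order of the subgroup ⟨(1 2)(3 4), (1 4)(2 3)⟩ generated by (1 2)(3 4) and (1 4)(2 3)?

|⟨(1 2)(3 4)⟩| = 2 and |⟨(1 4)(2 3)⟩| = 2, so |H| is a multiple of lcm(2, 2) = 2 and divides |G| = 12.
Closing under the operation: H = {e, (1 2)(3 4), (1 3)(2 4), (1 4)(2 3)}, so |H| = 4.

4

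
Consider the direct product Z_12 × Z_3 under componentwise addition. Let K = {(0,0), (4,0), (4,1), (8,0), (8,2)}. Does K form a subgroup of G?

No

|K| = 5 does not divide |G| = 36, so by Lagrange K is not a subgroup.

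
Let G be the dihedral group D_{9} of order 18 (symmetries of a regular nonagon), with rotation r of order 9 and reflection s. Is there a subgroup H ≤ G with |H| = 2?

Yes

2 | 18. A subgroup of order 2 is {e, r^2s}.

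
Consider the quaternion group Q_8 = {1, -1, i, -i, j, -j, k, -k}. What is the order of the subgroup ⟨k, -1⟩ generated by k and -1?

4

|⟨k⟩| = 4 and |⟨-1⟩| = 2, so |H| is a multiple of lcm(4, 2) = 4 and divides |G| = 8.
Closing under the operation: H = {1, -1, k, -k}, so |H| = 4.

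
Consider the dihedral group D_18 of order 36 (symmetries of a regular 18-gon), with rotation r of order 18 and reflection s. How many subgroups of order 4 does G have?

9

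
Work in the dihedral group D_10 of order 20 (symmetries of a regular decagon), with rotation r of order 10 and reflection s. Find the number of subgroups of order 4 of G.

|G| = 20 and 4 | 20, so subgroups of order 4 are possible by Lagrange.
The subgroups of order 4 are: {e, r^5, r^2s, r^7s}; {e, r^5, r^3s, r^8s}; {e, r^5, r^4s, r^9s}; {e, r^5, s, r^5s}; … (5 in all).
So G has 5 subgroups of order 4.

5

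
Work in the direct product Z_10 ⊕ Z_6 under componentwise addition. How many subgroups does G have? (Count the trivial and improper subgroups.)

20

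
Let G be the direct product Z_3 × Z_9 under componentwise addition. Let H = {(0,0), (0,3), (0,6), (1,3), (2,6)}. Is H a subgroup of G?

No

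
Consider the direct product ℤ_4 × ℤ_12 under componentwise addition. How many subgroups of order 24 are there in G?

3

|G| = 48 and 24 | 48, so subgroups of order 24 are possible by Lagrange.
The subgroups of order 24 are: {(0,0), (0,1), (0,2), (0,3), (0,4), (0,5), (0,6), (0,7), (0,8), (0,9), (0,10), (0,11), (2,0), (2,1), (2,2), (2,3), (2,4), (2,5), (2,6), (2,7), (2,8), (2,9), (2,10), (2,11)}; {(0,0), (0,2), (0,4), (0,6), (0,8), (0,10), (1,0), (1,2), (1,4), (1,6), (1,8), (1,10), (2,0), (2,2), (2,4), (2,6), (2,8), (2,10), (3,0), (3,2), (3,4), (3,6), (3,8), (3,10)}; {(0,0), (0,2), (0,4), (0,6), (0,8), (0,10), (1,1), (1,3), (1,5), (1,7), (1,9), (1,11), (2,0), (2,2), (2,4), (2,6), (2,8), (2,10), (3,1), (3,3), (3,5), (3,7), (3,9), (3,11)}.
So G has 3 subgroups of order 24.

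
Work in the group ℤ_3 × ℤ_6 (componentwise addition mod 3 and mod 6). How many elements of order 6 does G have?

8

An element (a,b) has order lcm(ord(a), ord(b)); count pairs with lcm equal to 6.
Enumerating gives 8 such elements.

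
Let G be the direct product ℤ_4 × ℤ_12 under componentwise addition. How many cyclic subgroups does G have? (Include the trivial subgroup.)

A cyclic subgroup of order d is generated by each of its φ(d) elements of order d, so the cyclic subgroups of order d number (#elements of order d)/φ(d).
Cyclic subgroups by order — order 1: 1; order 2: 3; order 3: 1; order 4: 6; order 6: 3; order 12: 6.
Total: 20.

20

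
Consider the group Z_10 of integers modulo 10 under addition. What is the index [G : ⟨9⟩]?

1

|⟨9⟩| = 10 and |G| = 10.
By Lagrange, [G : H] = |G|/|H| = 10/10 = 1.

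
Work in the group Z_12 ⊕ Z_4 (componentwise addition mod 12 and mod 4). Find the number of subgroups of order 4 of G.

7

|G| = 48 and 4 | 48, so subgroups of order 4 are possible by Lagrange.
The subgroups of order 4 are: {(0,0), (0,1), (0,2), (0,3)}; {(0,0), (0,2), (6,0), (6,2)}; {(0,0), (0,2), (6,1), (6,3)}; {(0,0), (3,0), (6,0), (9,0)}; … (7 in all).
So G has 7 subgroups of order 4.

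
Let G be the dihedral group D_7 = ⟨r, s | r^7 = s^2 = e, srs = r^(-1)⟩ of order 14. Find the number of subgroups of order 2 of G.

|G| = 14 and 2 | 14, so subgroups of order 2 are possible by Lagrange.
The subgroups of order 2 are: {e, r^2s}; {e, r^3s}; {e, r^4s}; {e, r^5s}; … (7 in all).
So G has 7 subgroups of order 2.

7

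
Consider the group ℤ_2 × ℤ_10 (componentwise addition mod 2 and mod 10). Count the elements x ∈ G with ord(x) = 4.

0

An element (a,b) has order lcm(ord(a), ord(b)); count pairs with lcm equal to 4.
Enumerating gives 0 such elements.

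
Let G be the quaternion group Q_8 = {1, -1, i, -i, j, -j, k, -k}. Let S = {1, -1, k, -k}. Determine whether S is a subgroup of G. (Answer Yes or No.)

|S| = 4 divides |G| = 8, consistent with Lagrange.
S contains the identity, every element's inverse is in S, and S is closed under ·: it is a subgroup.
In fact S = ⟨-k⟩.

Yes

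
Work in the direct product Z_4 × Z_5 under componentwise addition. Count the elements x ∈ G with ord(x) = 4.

2

An element (a,b) has order lcm(ord(a), ord(b)); count pairs with lcm equal to 4.
Enumerating gives 2 such elements.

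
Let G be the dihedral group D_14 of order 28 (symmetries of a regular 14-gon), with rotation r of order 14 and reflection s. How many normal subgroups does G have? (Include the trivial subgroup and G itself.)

7

G has 28 subgroups. Checking conjugation-invariance by order — order 1: 1/1 normal; order 2: 1/15 normal; order 4: 0/7 normal; order 7: 1/1 normal; order 14: 3/3 normal; order 28: 1/1 normal.
Total normal subgroups: 7.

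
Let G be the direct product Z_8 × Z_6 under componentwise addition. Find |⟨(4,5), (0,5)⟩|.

12

|⟨(4,5)⟩| = 6 and |⟨(0,5)⟩| = 6, so |H| is a multiple of lcm(6, 6) = 6 and divides |G| = 48.
Closing under the operation: H = {(0,0), (0,1), (0,2), (0,3), (0,4), (0,5), (4,0), (4,1), (4,2), (4,3), (4,4), (4,5)}, so |H| = 12.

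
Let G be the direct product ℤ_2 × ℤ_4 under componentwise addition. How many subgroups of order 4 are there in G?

|G| = 8 and 4 | 8, so subgroups of order 4 are possible by Lagrange.
The subgroups of order 4 are: {(0,0), (0,1), (0,2), (0,3)}; {(0,0), (0,2), (1,0), (1,2)}; {(0,0), (0,2), (1,1), (1,3)}.
So G has 3 subgroups of order 4.

3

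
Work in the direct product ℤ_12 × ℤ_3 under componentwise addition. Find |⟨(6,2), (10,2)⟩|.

|⟨(6,2)⟩| = 6 and |⟨(10,2)⟩| = 6, so |H| is a multiple of lcm(6, 6) = 6 and divides |G| = 36.
Closing under the operation: H = {(0,0), (0,1), (0,2), (2,0), (2,1), (2,2), (4,0), (4,1), (4,2), (6,0), (6,1), (6,2), (8,0), (8,1), (8,2), (10,0), (10,1), (10,2)}, so |H| = 18.

18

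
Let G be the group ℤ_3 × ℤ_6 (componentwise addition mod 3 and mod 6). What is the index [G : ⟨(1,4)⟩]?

|⟨(1,4)⟩| = 3 and |G| = 18.
By Lagrange, [G : H] = |G|/|H| = 18/3 = 6.

6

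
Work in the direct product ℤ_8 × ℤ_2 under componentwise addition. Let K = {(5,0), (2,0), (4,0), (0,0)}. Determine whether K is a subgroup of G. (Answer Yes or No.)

No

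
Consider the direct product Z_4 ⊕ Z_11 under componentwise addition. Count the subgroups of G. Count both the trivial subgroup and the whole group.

|G| = 44, so by Lagrange every subgroup order divides 44. Divisors: 1, 2, 4, 11, 22, 44.
Subgroups by order — order 1: 1; order 2: 1; order 4: 1; order 11: 1; order 22: 1; order 44: 1.
Total: 1 + 1 + 1 + 1 + 1 + 1 = 6.

6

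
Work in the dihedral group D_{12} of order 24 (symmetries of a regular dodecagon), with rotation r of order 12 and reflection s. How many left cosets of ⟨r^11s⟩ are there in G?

|⟨r^11s⟩| = 2 and |G| = 24.
By Lagrange, [G : H] = |G|/|H| = 24/2 = 12.

12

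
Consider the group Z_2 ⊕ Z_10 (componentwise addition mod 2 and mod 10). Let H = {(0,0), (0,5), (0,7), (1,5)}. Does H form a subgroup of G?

No

(0,7) ∈ H but its inverse (0,3) ∉ H, so H is not a subgroup.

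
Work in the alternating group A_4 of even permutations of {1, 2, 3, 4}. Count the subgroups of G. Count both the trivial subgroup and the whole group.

10

|G| = 12, so by Lagrange every subgroup order divides 12. Divisors: 1, 2, 3, 4, 6, 12.
Subgroups by order — order 1: 1; order 2: 3; order 3: 4; order 4: 1; order 6: 0; order 12: 1.
Total: 1 + 3 + 4 + 1 + 0 + 1 = 10.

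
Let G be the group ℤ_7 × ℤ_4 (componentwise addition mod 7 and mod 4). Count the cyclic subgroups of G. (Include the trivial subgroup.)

Group the elements of G by the cyclic subgroup they generate; each cyclic subgroup of order d accounts for φ(d) elements.
Cyclic subgroups by order — order 1: 1; order 2: 1; order 4: 1; order 7: 1; order 14: 1; order 28: 1.
Total: 6.

6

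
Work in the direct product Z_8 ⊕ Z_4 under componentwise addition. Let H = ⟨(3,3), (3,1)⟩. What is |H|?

16

|⟨(3,3)⟩| = 8 and |⟨(3,1)⟩| = 8, so |H| is a multiple of lcm(8, 8) = 8 and divides |G| = 32.
Closing under the operation: H = {(0,0), (0,2), (1,1), (1,3), (2,0), (2,2), (3,1), (3,3), (4,0), (4,2), (5,1), (5,3), (6,0), (6,2), (7,1), (7,3)}, so |H| = 16.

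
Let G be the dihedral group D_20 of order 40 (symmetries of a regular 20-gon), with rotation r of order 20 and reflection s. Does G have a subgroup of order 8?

Yes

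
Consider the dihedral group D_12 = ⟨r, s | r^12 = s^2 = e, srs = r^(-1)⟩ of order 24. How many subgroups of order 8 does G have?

3

|G| = 24 and 8 | 24, so subgroups of order 8 are possible by Lagrange.
The subgroups of order 8 are: {e, r^3, r^6, r^9, rs, r^4s, r^7s, r^10s}; {e, r^3, r^6, r^9, r^2s, r^5s, r^8s, r^11s}; {e, r^3, r^6, r^9, s, r^3s, r^6s, r^9s}.
So G has 3 subgroups of order 8.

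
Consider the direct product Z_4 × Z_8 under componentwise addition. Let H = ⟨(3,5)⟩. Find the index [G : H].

4

|⟨(3,5)⟩| = 8 and |G| = 32.
By Lagrange, [G : H] = |G|/|H| = 32/8 = 4.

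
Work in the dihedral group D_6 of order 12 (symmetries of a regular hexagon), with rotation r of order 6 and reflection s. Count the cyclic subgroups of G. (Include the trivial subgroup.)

Each element a generates a cyclic subgroup ⟨a⟩; distinct elements may generate the same one (a cyclic group of order d has φ(d) generators).
Cyclic subgroups by order — order 1: 1; order 2: 7; order 3: 1; order 6: 1.
Total: 10.

10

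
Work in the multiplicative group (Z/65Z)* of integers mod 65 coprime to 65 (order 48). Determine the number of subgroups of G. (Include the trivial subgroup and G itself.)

30

|G| = 48, so by Lagrange every subgroup order divides 48. Divisors: 1, 2, 3, 4, 6, 8, 12, 16, 24, 48.
Subgroups by order — order 1: 1; order 2: 3; order 3: 1; order 4: 7; order 6: 3; order 8: 3; order 12: 7; order 16: 1; order 24: 3; order 48: 1.
Total: 1 + 3 + 1 + 7 + 3 + 3 + 7 + 1 + 3 + 1 = 30.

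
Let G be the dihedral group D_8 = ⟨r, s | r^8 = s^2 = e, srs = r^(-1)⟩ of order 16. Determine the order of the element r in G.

8

Computing powers of r: the smallest k with (r)^k = e is k = 8.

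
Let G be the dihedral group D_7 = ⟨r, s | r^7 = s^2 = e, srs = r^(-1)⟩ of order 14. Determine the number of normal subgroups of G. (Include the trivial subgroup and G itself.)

3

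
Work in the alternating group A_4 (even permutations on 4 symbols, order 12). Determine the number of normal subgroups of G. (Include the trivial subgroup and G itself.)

G has 10 subgroups. Checking conjugation-invariance by order — order 1: 1/1 normal; order 2: 0/3 normal; order 3: 0/4 normal; order 4: 1/1 normal; order 12: 1/1 normal.
Total normal subgroups: 3.

3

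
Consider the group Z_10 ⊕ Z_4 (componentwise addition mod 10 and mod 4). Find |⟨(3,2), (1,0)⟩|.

20

|⟨(3,2)⟩| = 10 and |⟨(1,0)⟩| = 10, so |H| is a multiple of lcm(10, 10) = 10 and divides |G| = 40.
Closing under the operation: H = {(0,0), (0,2), (1,0), (1,2), (2,0), (2,2), (3,0), (3,2), (4,0), (4,2), (5,0), (5,2), (6,0), (6,2), (7,0), (7,2), (8,0), (8,2), (9,0), (9,2)}, so |H| = 20.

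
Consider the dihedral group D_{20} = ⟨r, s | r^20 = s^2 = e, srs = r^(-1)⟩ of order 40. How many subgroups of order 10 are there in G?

5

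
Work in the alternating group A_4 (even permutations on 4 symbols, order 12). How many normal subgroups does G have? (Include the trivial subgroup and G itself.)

G has 10 subgroups. Checking conjugation-invariance by order — order 1: 1/1 normal; order 2: 0/3 normal; order 3: 0/4 normal; order 4: 1/1 normal; order 12: 1/1 normal.
Total normal subgroups: 3.

3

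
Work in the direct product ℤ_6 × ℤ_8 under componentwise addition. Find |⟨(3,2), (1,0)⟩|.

24

|⟨(3,2)⟩| = 4 and |⟨(1,0)⟩| = 6, so |H| is a multiple of lcm(4, 6) = 12 and divides |G| = 48.
Closing under the operation: H = {(0,0), (0,2), (0,4), (0,6), (1,0), (1,2), (1,4), (1,6), (2,0), (2,2), (2,4), (2,6), (3,0), (3,2), (3,4), (3,6), (4,0), (4,2), (4,4), (4,6), (5,0), (5,2), (5,4), (5,6)}, so |H| = 24.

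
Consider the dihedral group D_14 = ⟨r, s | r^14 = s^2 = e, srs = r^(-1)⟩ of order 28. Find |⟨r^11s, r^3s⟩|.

14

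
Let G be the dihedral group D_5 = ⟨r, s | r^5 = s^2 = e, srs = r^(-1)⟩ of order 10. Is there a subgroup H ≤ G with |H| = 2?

2 | 10. A subgroup of order 2 is {e, r^2s}.

Yes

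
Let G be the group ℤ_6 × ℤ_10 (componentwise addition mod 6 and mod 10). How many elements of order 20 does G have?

0

An element (a,b) has order lcm(ord(a), ord(b)); count pairs with lcm equal to 20.
Enumerating gives 0 such elements.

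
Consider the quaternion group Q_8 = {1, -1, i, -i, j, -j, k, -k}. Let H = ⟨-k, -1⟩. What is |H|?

|⟨-k⟩| = 4 and |⟨-1⟩| = 2, so |H| is a multiple of lcm(4, 2) = 4 and divides |G| = 8.
Closing under the operation: H = {1, -1, k, -k}, so |H| = 4.

4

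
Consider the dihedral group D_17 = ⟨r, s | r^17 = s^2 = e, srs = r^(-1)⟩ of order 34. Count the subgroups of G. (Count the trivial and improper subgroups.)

20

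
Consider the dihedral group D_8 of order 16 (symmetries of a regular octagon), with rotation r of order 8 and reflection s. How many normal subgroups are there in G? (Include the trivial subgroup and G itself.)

7

G has 19 subgroups. Checking conjugation-invariance by order — order 1: 1/1 normal; order 2: 1/9 normal; order 4: 1/5 normal; order 8: 3/3 normal; order 16: 1/1 normal.
Total normal subgroups: 7.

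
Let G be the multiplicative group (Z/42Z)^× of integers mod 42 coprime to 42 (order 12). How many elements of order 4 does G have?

0

No element of G has order 4 (even though 4 | 12).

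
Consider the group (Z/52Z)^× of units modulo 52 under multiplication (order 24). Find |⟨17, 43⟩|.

|⟨17⟩| = 6 and |⟨43⟩| = 6, so |H| is a multiple of lcm(6, 6) = 6 and divides |G| = 24.
Closing under the operation: H = {1, 3, 9, 17, 23, 25, 27, 29, 35, 43, 49, 51}, so |H| = 12.

12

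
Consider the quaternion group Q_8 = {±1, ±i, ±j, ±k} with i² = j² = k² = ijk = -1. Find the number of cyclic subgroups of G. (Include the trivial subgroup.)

5

Each element a generates a cyclic subgroup ⟨a⟩; distinct elements may generate the same one (a cyclic group of order d has φ(d) generators).
Cyclic subgroups by order — order 1: 1; order 2: 1; order 4: 3.
Total: 5.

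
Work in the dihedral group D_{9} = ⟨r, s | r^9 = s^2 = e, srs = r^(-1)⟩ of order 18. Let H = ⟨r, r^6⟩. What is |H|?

9

|⟨r⟩| = 9 and |⟨r^6⟩| = 3, so |H| is a multiple of lcm(9, 3) = 9 and divides |G| = 18.
Closing under the operation: H = {e, r, r^2, r^3, r^4, r^5, r^6, r^7, r^8}, so |H| = 9.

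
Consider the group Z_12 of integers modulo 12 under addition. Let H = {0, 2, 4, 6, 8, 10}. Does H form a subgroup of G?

Yes

|H| = 6 divides |G| = 12, consistent with Lagrange.
H contains the identity, every element's inverse is in H, and H is closed under +: it is a subgroup.
In fact H = ⟨2⟩.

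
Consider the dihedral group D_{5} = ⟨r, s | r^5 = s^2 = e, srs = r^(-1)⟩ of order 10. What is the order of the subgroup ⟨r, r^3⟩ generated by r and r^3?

5

|⟨r⟩| = 5 and |⟨r^3⟩| = 5, so |H| is a multiple of lcm(5, 5) = 5 and divides |G| = 10.
Closing under the operation: H = {e, r, r^2, r^3, r^4}, so |H| = 5.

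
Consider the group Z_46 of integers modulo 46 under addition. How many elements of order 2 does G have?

1

In a cyclic group of order 46, the number of elements of order d (for d | 46) is φ(d).
φ(2) = 1.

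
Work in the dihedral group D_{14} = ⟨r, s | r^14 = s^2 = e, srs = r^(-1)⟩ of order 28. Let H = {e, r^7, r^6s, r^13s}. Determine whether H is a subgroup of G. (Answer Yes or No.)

Yes

|H| = 4 divides |G| = 28, consistent with Lagrange.
H contains the identity, every element's inverse is in H, and H is closed under ·: it is a subgroup.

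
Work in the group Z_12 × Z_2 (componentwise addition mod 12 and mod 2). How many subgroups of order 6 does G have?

3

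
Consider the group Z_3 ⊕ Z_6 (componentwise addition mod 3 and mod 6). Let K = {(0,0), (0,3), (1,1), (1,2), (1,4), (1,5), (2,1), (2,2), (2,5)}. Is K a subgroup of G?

No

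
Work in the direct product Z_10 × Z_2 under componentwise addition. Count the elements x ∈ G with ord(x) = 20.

An element (a,b) has order lcm(ord(a), ord(b)); count pairs with lcm equal to 20.
Enumerating gives 0 such elements.

0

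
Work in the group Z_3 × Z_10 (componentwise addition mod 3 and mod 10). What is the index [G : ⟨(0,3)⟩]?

3

|⟨(0,3)⟩| = 10 and |G| = 30.
By Lagrange, [G : H] = |G|/|H| = 30/10 = 3.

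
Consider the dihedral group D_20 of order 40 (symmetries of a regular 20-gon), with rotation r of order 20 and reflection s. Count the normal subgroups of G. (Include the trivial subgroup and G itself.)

9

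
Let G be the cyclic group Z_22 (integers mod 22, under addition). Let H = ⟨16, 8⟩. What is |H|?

|⟨16⟩| = 11 and |⟨8⟩| = 11, so |H| is a multiple of lcm(11, 11) = 11 and divides |G| = 22.
Closing under the operation: H = {0, 2, 4, 6, 8, 10, 12, 14, 16, 18, 20}, so |H| = 11.

11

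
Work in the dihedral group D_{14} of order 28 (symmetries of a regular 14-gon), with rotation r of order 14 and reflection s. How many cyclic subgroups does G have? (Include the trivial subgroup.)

18

Each element a generates a cyclic subgroup ⟨a⟩; distinct elements may generate the same one (a cyclic group of order d has φ(d) generators).
Cyclic subgroups by order — order 1: 1; order 2: 15; order 7: 1; order 14: 1.
Total: 18.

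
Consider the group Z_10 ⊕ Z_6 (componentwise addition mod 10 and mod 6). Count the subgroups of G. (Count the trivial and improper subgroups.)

20

|G| = 60, so by Lagrange every subgroup order divides 60. Divisors: 1, 2, 3, 4, 5, 6, 10, 12, 15, 20, 30, 60.
Subgroups by order — order 1: 1; order 2: 3; order 3: 1; order 4: 1; order 5: 1; order 6: 3; order 10: 3; order 12: 1; order 15: 1; order 20: 1; order 30: 3; order 60: 1.
Total: 1 + 3 + 1 + 1 + 1 + 3 + 3 + 1 + 1 + 1 + 3 + 1 = 20.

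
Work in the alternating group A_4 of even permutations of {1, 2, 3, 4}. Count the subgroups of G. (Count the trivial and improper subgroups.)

10

|G| = 12, so by Lagrange every subgroup order divides 12. Divisors: 1, 2, 3, 4, 6, 12.
Subgroups by order — order 1: 1; order 2: 3; order 3: 4; order 4: 1; order 6: 0; order 12: 1.
Total: 1 + 3 + 4 + 1 + 0 + 1 = 10.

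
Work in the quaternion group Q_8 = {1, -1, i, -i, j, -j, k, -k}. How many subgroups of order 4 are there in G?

3

|G| = 8 and 4 | 8, so subgroups of order 4 are possible by Lagrange.
The subgroups of order 4 are: {1, -1, i, -i}; {1, -1, j, -j}; {1, -1, k, -k}.
So G has 3 subgroups of order 4.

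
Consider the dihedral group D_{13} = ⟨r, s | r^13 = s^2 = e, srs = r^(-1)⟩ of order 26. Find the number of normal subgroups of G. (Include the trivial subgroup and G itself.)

G has 16 subgroups. Checking conjugation-invariance by order — order 1: 1/1 normal; order 2: 0/13 normal; order 13: 1/1 normal; order 26: 1/1 normal.
Total normal subgroups: 3.

3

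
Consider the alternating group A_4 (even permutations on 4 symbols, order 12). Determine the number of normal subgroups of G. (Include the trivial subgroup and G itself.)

3

G has 10 subgroups. Checking conjugation-invariance by order — order 1: 1/1 normal; order 2: 0/3 normal; order 3: 0/4 normal; order 4: 1/1 normal; order 12: 1/1 normal.
Total normal subgroups: 3.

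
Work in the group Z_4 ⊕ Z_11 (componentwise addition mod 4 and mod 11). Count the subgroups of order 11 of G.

|G| = 44 and 11 | 44, so subgroups of order 11 are possible by Lagrange.
The subgroups of order 11 are: {(0,0), (0,1), (0,2), (0,3), (0,4), (0,5), (0,6), (0,7), (0,8), (0,9), (0,10)}.
So G has 1 subgroup of order 11.

1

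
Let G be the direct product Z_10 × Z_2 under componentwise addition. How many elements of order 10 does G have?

An element (a,b) has order lcm(ord(a), ord(b)); count pairs with lcm equal to 10.
Enumerating gives 12 such elements.

12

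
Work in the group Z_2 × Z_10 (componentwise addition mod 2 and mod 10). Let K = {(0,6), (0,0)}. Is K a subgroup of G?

No

(0,6) ∈ K but its inverse (0,4) ∉ K, so K is not a subgroup.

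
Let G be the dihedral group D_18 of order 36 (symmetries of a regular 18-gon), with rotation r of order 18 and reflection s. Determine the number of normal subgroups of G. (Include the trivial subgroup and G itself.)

9

G has 45 subgroups. Checking conjugation-invariance by order — order 1: 1/1 normal; order 2: 1/19 normal; order 3: 1/1 normal; order 4: 0/9 normal; order 6: 1/7 normal; order 9: 1/1 normal; order 12: 0/3 normal; order 18: 3/3 normal; order 36: 1/1 normal.
Total normal subgroups: 9.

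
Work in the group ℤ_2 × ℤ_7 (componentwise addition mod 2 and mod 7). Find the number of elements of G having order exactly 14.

6

An element (a,b) has order lcm(ord(a), ord(b)); count pairs with lcm equal to 14.
Enumerating gives 6 such elements.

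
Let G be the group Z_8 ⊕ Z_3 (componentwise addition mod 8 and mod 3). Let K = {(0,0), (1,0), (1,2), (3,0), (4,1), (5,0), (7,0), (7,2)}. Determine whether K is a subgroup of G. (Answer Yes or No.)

No

(1,2) ∈ K but its inverse (7,1) ∉ K, so K is not a subgroup.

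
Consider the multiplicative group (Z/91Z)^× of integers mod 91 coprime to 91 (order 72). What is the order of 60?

12

Compute successive powers of 60 mod 91: 60, 51, 57, 53, 86, 64, 18, 79, …; 60^12 ≡ 1 (mod 91).
So |⟨60⟩| = 12.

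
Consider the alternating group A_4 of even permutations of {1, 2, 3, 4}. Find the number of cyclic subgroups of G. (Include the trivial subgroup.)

8

A cyclic subgroup of order d is generated by each of its φ(d) elements of order d, so the cyclic subgroups of order d number (#elements of order d)/φ(d).
Cyclic subgroups by order — order 1: 1; order 2: 3; order 3: 4.
Total: 8.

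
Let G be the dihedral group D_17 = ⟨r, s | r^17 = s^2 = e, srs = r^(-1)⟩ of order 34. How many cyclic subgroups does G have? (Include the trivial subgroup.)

19

Each element a generates a cyclic subgroup ⟨a⟩; distinct elements may generate the same one (a cyclic group of order d has φ(d) generators).
Cyclic subgroups by order — order 1: 1; order 2: 17; order 17: 1.
Total: 19.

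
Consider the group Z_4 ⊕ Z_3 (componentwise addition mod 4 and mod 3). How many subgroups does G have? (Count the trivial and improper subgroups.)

|G| = 12, so by Lagrange every subgroup order divides 12. Divisors: 1, 2, 3, 4, 6, 12.
Subgroups by order — order 1: 1; order 2: 1; order 3: 1; order 4: 1; order 6: 1; order 12: 1.
Total: 1 + 1 + 1 + 1 + 1 + 1 = 6.

6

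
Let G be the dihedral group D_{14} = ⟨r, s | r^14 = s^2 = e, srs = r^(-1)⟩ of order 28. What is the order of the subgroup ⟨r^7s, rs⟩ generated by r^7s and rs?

14

|⟨r^7s⟩| = 2 and |⟨rs⟩| = 2, so |H| is a multiple of lcm(2, 2) = 2 and divides |G| = 28.
Closing under the operation: H = {e, r^2, r^4, r^6, r^8, r^10, r^12, rs, r^3s, r^5s, r^7s, r^9s, r^11s, r^13s}, so |H| = 14.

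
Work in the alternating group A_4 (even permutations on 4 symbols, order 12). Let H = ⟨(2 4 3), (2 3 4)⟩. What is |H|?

|⟨(2 4 3)⟩| = 3 and |⟨(2 3 4)⟩| = 3, so |H| is a multiple of lcm(3, 3) = 3 and divides |G| = 12.
Closing under the operation: H = {e, (2 3 4), (2 4 3)}, so |H| = 3.

3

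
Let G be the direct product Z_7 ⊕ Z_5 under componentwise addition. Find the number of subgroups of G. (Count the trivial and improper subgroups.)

4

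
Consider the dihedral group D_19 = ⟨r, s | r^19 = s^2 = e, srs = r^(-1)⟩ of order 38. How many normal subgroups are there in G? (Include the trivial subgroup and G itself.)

3

G has 22 subgroups. Checking conjugation-invariance by order — order 1: 1/1 normal; order 2: 0/19 normal; order 19: 1/1 normal; order 38: 1/1 normal.
Total normal subgroups: 3.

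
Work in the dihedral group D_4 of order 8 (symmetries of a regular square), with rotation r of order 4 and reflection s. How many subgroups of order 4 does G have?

|G| = 8 and 4 | 8, so subgroups of order 4 are possible by Lagrange.
The subgroups of order 4 are: {e, r, r^2, r^3}; {e, r^2, s, r^2s}; {e, r^2, rs, r^3s}.
So G has 3 subgroups of order 4.

3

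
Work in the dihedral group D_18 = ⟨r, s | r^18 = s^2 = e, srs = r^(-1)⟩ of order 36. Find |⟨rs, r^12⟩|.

6

|⟨rs⟩| = 2 and |⟨r^12⟩| = 3, so |H| is a multiple of lcm(2, 3) = 6 and divides |G| = 36.
Closing under the operation: H = {e, r^6, r^12, rs, r^7s, r^13s}, so |H| = 6.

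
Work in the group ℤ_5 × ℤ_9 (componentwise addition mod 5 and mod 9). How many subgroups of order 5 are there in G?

|G| = 45 and 5 | 45, so subgroups of order 5 are possible by Lagrange.
The subgroups of order 5 are: {(0,0), (1,0), (2,0), (3,0), (4,0)}.
So G has 1 subgroup of order 5.

1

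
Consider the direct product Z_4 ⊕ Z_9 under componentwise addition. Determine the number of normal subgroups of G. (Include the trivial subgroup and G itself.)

G is abelian, so every subgroup is normal.
G has 9 subgroups in total, hence 9 normal subgroups.

9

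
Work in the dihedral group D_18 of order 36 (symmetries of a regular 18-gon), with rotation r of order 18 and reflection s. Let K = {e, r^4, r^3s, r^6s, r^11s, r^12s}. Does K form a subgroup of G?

r^4 ∈ K but its inverse r^14 ∉ K, so K is not a subgroup.

No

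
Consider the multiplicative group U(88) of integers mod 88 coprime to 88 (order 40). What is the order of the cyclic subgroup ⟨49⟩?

5

Compute successive powers of 49 mod 88: 49, 25, 81, 9, 1; 49^5 ≡ 1 (mod 88).
So |⟨49⟩| = 5.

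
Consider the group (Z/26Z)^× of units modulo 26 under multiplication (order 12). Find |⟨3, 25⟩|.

6

|⟨3⟩| = 3 and |⟨25⟩| = 2, so |H| is a multiple of lcm(3, 2) = 6 and divides |G| = 12.
Closing under the operation: H = {1, 3, 9, 17, 23, 25}, so |H| = 6.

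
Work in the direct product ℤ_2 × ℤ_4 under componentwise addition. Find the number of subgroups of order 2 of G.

3

|G| = 8 and 2 | 8, so subgroups of order 2 are possible by Lagrange.
The subgroups of order 2 are: {(0,0), (0,2)}; {(0,0), (1,0)}; {(0,0), (1,2)}.
So G has 3 subgroups of order 2.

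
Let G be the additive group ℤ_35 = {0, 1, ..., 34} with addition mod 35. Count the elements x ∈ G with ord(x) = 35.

24

In a cyclic group of order 35, the number of elements of order d (for d | 35) is φ(d).
φ(35) = 24.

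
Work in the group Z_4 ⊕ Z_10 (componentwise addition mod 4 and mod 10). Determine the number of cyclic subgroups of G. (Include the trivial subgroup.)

12

A cyclic subgroup of order d is generated by each of its φ(d) elements of order d, so the cyclic subgroups of order d number (#elements of order d)/φ(d).
Cyclic subgroups by order — order 1: 1; order 2: 3; order 4: 2; order 5: 1; order 10: 3; order 20: 2.
Total: 12.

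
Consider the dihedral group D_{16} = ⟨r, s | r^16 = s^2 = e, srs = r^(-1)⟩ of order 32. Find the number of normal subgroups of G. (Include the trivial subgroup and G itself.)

G has 36 subgroups. Checking conjugation-invariance by order — order 1: 1/1 normal; order 2: 1/17 normal; order 4: 1/9 normal; order 8: 1/5 normal; order 16: 3/3 normal; order 32: 1/1 normal.
Total normal subgroups: 8.

8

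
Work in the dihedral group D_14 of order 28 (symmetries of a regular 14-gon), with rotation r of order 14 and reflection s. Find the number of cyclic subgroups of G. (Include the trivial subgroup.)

Each element a generates a cyclic subgroup ⟨a⟩; distinct elements may generate the same one (a cyclic group of order d has φ(d) generators).
Cyclic subgroups by order — order 1: 1; order 2: 15; order 7: 1; order 14: 1.
Total: 18.

18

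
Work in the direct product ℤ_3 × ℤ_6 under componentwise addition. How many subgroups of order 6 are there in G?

4

|G| = 18 and 6 | 18, so subgroups of order 6 are possible by Lagrange.
The subgroups of order 6 are: {(0,0), (0,1), (0,2), (0,3), (0,4), (0,5)}; {(0,0), (0,3), (1,0), (1,3), (2,0), (2,3)}; {(0,0), (0,3), (1,1), (1,4), (2,2), (2,5)}; {(0,0), (0,3), (1,2), (1,5), (2,1), (2,4)}.
So G has 4 subgroups of order 6.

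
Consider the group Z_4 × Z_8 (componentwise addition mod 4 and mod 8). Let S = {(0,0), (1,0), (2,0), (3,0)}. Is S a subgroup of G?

|S| = 4 divides |G| = 32, consistent with Lagrange.
S contains the identity, every element's inverse is in S, and S is closed under +: it is a subgroup.
In fact S = ⟨(1,0)⟩.

Yes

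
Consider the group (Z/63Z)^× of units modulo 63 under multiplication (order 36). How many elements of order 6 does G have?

24

Enumerating element orders in G gives 24 elements of order 6.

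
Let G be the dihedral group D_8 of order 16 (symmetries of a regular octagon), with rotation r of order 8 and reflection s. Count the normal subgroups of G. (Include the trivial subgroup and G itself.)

7

G has 19 subgroups. Checking conjugation-invariance by order — order 1: 1/1 normal; order 2: 1/9 normal; order 4: 1/5 normal; order 8: 3/3 normal; order 16: 1/1 normal.
Total normal subgroups: 7.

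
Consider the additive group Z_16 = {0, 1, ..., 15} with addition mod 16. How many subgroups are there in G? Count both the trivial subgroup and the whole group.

5

Subgroups of the cyclic group Z_16 correspond bijectively to divisors of 16.
Divisors of 16: 1, 2, 4, 8, 16.
So Z_16 has 5 subgroups.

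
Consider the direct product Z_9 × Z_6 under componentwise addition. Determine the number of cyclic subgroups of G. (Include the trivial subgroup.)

A cyclic subgroup of order d is generated by each of its φ(d) elements of order d, so the cyclic subgroups of order d number (#elements of order d)/φ(d).
Cyclic subgroups by order — order 1: 1; order 2: 1; order 3: 4; order 6: 4; order 9: 3; order 18: 3.
Total: 16.

16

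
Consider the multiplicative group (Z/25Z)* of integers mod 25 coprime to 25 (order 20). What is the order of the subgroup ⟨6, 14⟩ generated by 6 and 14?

10

|⟨6⟩| = 5 and |⟨14⟩| = 10, so |H| is a multiple of lcm(5, 10) = 10 and divides |G| = 20.
Closing under the operation: H = {1, 4, 6, 9, 11, 14, 16, 19, 21, 24}, so |H| = 10.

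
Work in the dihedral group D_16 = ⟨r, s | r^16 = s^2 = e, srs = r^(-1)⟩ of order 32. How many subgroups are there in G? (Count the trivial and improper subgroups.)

|G| = 32, so by Lagrange every subgroup order divides 32. Divisors: 1, 2, 4, 8, 16, 32.
Subgroups by order — order 1: 1; order 2: 17; order 4: 9; order 8: 5; order 16: 3; order 32: 1.
Total: 1 + 17 + 9 + 5 + 3 + 1 = 36.

36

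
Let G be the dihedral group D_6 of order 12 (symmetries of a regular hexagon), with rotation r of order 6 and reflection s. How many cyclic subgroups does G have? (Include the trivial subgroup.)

10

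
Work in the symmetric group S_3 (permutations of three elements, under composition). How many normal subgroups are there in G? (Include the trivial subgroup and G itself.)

G has 6 subgroups. Checking conjugation-invariance by order — order 1: 1/1 normal; order 2: 0/3 normal; order 3: 1/1 normal; order 6: 1/1 normal.
Total normal subgroups: 3.

3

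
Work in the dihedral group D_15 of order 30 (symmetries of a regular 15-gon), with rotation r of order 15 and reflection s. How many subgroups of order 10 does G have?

|G| = 30 and 10 | 30, so subgroups of order 10 are possible by Lagrange.
The subgroups of order 10 are: {e, r^3, r^6, r^9, r^12, rs, r^4s, r^7s, r^10s, r^13s}; {e, r^3, r^6, r^9, r^12, r^2s, r^5s, r^8s, r^11s, r^14s}; {e, r^3, r^6, r^9, r^12, s, r^3s, r^6s, r^9s, r^12s}.
So G has 3 subgroups of order 10.

3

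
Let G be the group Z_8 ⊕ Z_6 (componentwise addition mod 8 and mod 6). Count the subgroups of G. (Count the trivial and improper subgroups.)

22

|G| = 48, so by Lagrange every subgroup order divides 48. Divisors: 1, 2, 3, 4, 6, 8, 12, 16, 24, 48.
Subgroups by order — order 1: 1; order 2: 3; order 3: 1; order 4: 3; order 6: 3; order 8: 3; order 12: 3; order 16: 1; order 24: 3; order 48: 1.
Total: 1 + 3 + 1 + 3 + 3 + 3 + 3 + 1 + 3 + 1 = 22.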